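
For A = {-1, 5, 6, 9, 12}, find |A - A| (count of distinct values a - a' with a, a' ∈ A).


A - A = {a - a' : a, a' ∈ A}; |A| = 5.
Bounds: 2|A|-1 ≤ |A - A| ≤ |A|² - |A| + 1, i.e. 9 ≤ |A - A| ≤ 21.
Note: 0 ∈ A - A always (from a - a). The set is symmetric: if d ∈ A - A then -d ∈ A - A.
Enumerate nonzero differences d = a - a' with a > a' (then include -d):
Positive differences: {1, 3, 4, 6, 7, 10, 13}
Full difference set: {0} ∪ (positive diffs) ∪ (negative diffs).
|A - A| = 1 + 2·7 = 15 (matches direct enumeration: 15).

|A - A| = 15


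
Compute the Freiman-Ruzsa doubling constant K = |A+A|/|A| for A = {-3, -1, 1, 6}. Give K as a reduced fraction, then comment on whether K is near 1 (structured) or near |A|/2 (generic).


|A| = 4.
Compute A + A by enumerating all 16 pairs.
A + A = {-6, -4, -2, 0, 2, 3, 5, 7, 12}, so |A + A| = 9.
K = |A + A| / |A| = 9/4 (already in lowest terms) ≈ 2.2500.
Reference: AP of size 4 gives K = 7/4 ≈ 1.7500; a fully generic set of size 4 gives K ≈ 2.5000.

|A| = 4, |A + A| = 9, K = 9/4.


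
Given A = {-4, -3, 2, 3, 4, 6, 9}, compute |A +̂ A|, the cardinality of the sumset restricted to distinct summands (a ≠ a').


Restricted sumset: A +̂ A = {a + a' : a ∈ A, a' ∈ A, a ≠ a'}.
Equivalently, take A + A and drop any sum 2a that is achievable ONLY as a + a for a ∈ A (i.e. sums representable only with equal summands).
Enumerate pairs (a, a') with a < a' (symmetric, so each unordered pair gives one sum; this covers all a ≠ a'):
  -4 + -3 = -7
  -4 + 2 = -2
  -4 + 3 = -1
  -4 + 4 = 0
  -4 + 6 = 2
  -4 + 9 = 5
  -3 + 2 = -1
  -3 + 3 = 0
  -3 + 4 = 1
  -3 + 6 = 3
  -3 + 9 = 6
  2 + 3 = 5
  2 + 4 = 6
  2 + 6 = 8
  2 + 9 = 11
  3 + 4 = 7
  3 + 6 = 9
  3 + 9 = 12
  4 + 6 = 10
  4 + 9 = 13
  6 + 9 = 15
Collected distinct sums: {-7, -2, -1, 0, 1, 2, 3, 5, 6, 7, 8, 9, 10, 11, 12, 13, 15}
|A +̂ A| = 17
(Reference bound: |A +̂ A| ≥ 2|A| - 3 for |A| ≥ 2, with |A| = 7 giving ≥ 11.)

|A +̂ A| = 17


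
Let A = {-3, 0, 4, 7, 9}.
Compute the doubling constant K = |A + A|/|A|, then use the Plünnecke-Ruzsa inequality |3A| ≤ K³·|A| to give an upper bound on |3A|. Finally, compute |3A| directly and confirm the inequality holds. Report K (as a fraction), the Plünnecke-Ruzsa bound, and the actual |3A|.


|A| = 5.
Step 1: Compute A + A by enumerating all 25 pairs.
A + A = {-6, -3, 0, 1, 4, 6, 7, 8, 9, 11, 13, 14, 16, 18}, so |A + A| = 14.
Step 2: Doubling constant K = |A + A|/|A| = 14/5 = 14/5 ≈ 2.8000.
Step 3: Plünnecke-Ruzsa gives |3A| ≤ K³·|A| = (2.8000)³ · 5 ≈ 109.7600.
Step 4: Compute 3A = A + A + A directly by enumerating all triples (a,b,c) ∈ A³; |3A| = 28.
Step 5: Check 28 ≤ 109.7600? Yes ✓.

K = 14/5, Plünnecke-Ruzsa bound K³|A| ≈ 109.7600, |3A| = 28, inequality holds.


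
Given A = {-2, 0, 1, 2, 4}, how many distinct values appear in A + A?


A + A = {a + a' : a, a' ∈ A}; |A| = 5.
General bounds: 2|A| - 1 ≤ |A + A| ≤ |A|(|A|+1)/2, i.e. 9 ≤ |A + A| ≤ 15.
Lower bound 2|A|-1 is attained iff A is an arithmetic progression.
Enumerate sums a + a' for a ≤ a' (symmetric, so this suffices):
a = -2: -2+-2=-4, -2+0=-2, -2+1=-1, -2+2=0, -2+4=2
a = 0: 0+0=0, 0+1=1, 0+2=2, 0+4=4
a = 1: 1+1=2, 1+2=3, 1+4=5
a = 2: 2+2=4, 2+4=6
a = 4: 4+4=8
Distinct sums: {-4, -2, -1, 0, 1, 2, 3, 4, 5, 6, 8}
|A + A| = 11

|A + A| = 11


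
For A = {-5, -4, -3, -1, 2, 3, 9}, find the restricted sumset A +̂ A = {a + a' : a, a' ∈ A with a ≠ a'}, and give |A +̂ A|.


Restricted sumset: A +̂ A = {a + a' : a ∈ A, a' ∈ A, a ≠ a'}.
Equivalently, take A + A and drop any sum 2a that is achievable ONLY as a + a for a ∈ A (i.e. sums representable only with equal summands).
Enumerate pairs (a, a') with a < a' (symmetric, so each unordered pair gives one sum; this covers all a ≠ a'):
  -5 + -4 = -9
  -5 + -3 = -8
  -5 + -1 = -6
  -5 + 2 = -3
  -5 + 3 = -2
  -5 + 9 = 4
  -4 + -3 = -7
  -4 + -1 = -5
  -4 + 2 = -2
  -4 + 3 = -1
  -4 + 9 = 5
  -3 + -1 = -4
  -3 + 2 = -1
  -3 + 3 = 0
  -3 + 9 = 6
  -1 + 2 = 1
  -1 + 3 = 2
  -1 + 9 = 8
  2 + 3 = 5
  2 + 9 = 11
  3 + 9 = 12
Collected distinct sums: {-9, -8, -7, -6, -5, -4, -3, -2, -1, 0, 1, 2, 4, 5, 6, 8, 11, 12}
|A +̂ A| = 18
(Reference bound: |A +̂ A| ≥ 2|A| - 3 for |A| ≥ 2, with |A| = 7 giving ≥ 11.)

|A +̂ A| = 18


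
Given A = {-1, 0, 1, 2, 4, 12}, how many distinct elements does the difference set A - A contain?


A - A = {a - a' : a, a' ∈ A}; |A| = 6.
Bounds: 2|A|-1 ≤ |A - A| ≤ |A|² - |A| + 1, i.e. 11 ≤ |A - A| ≤ 31.
Note: 0 ∈ A - A always (from a - a). The set is symmetric: if d ∈ A - A then -d ∈ A - A.
Enumerate nonzero differences d = a - a' with a > a' (then include -d):
Positive differences: {1, 2, 3, 4, 5, 8, 10, 11, 12, 13}
Full difference set: {0} ∪ (positive diffs) ∪ (negative diffs).
|A - A| = 1 + 2·10 = 21 (matches direct enumeration: 21).

|A - A| = 21


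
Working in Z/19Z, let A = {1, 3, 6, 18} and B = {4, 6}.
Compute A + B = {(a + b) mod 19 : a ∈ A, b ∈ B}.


Work in Z/19Z: reduce every sum a + b modulo 19.
Enumerate all 8 pairs:
a = 1: 1+4=5, 1+6=7
a = 3: 3+4=7, 3+6=9
a = 6: 6+4=10, 6+6=12
a = 18: 18+4=3, 18+6=5
Distinct residues collected: {3, 5, 7, 9, 10, 12}
|A + B| = 6 (out of 19 total residues).

A + B = {3, 5, 7, 9, 10, 12}


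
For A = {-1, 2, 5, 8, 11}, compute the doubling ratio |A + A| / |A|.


|A| = 5.
Compute A + A by enumerating all 25 pairs.
A + A = {-2, 1, 4, 7, 10, 13, 16, 19, 22}, so |A + A| = 9.
K = |A + A| / |A| = 9/5 (already in lowest terms) ≈ 1.8000.
Reference: AP of size 5 gives K = 9/5 ≈ 1.8000; a fully generic set of size 5 gives K ≈ 3.0000.

|A| = 5, |A + A| = 9, K = 9/5.


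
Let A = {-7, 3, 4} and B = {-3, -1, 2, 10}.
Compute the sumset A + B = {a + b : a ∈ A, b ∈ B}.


A + B = {a + b : a ∈ A, b ∈ B}.
Enumerate all |A|·|B| = 3·4 = 12 pairs (a, b) and collect distinct sums.
a = -7: -7+-3=-10, -7+-1=-8, -7+2=-5, -7+10=3
a = 3: 3+-3=0, 3+-1=2, 3+2=5, 3+10=13
a = 4: 4+-3=1, 4+-1=3, 4+2=6, 4+10=14
Collecting distinct sums: A + B = {-10, -8, -5, 0, 1, 2, 3, 5, 6, 13, 14}
|A + B| = 11

A + B = {-10, -8, -5, 0, 1, 2, 3, 5, 6, 13, 14}


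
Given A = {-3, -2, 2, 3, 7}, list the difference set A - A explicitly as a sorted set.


A - A = {a - a' : a, a' ∈ A}.
Compute a - a' for each ordered pair (a, a'):
a = -3: -3--3=0, -3--2=-1, -3-2=-5, -3-3=-6, -3-7=-10
a = -2: -2--3=1, -2--2=0, -2-2=-4, -2-3=-5, -2-7=-9
a = 2: 2--3=5, 2--2=4, 2-2=0, 2-3=-1, 2-7=-5
a = 3: 3--3=6, 3--2=5, 3-2=1, 3-3=0, 3-7=-4
a = 7: 7--3=10, 7--2=9, 7-2=5, 7-3=4, 7-7=0
Collecting distinct values (and noting 0 appears from a-a):
A - A = {-10, -9, -6, -5, -4, -1, 0, 1, 4, 5, 6, 9, 10}
|A - A| = 13

A - A = {-10, -9, -6, -5, -4, -1, 0, 1, 4, 5, 6, 9, 10}


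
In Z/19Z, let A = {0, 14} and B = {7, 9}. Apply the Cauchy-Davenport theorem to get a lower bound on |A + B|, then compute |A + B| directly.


Cauchy-Davenport: |A + B| ≥ min(p, |A| + |B| - 1) for A, B nonempty in Z/pZ.
|A| = 2, |B| = 2, p = 19.
CD lower bound = min(19, 2 + 2 - 1) = min(19, 3) = 3.
Compute A + B mod 19 directly:
a = 0: 0+7=7, 0+9=9
a = 14: 14+7=2, 14+9=4
A + B = {2, 4, 7, 9}, so |A + B| = 4.
Verify: 4 ≥ 3? Yes ✓.

CD lower bound = 3, actual |A + B| = 4.


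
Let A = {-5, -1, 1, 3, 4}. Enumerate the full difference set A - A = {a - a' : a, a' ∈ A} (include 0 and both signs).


A - A = {a - a' : a, a' ∈ A}.
Compute a - a' for each ordered pair (a, a'):
a = -5: -5--5=0, -5--1=-4, -5-1=-6, -5-3=-8, -5-4=-9
a = -1: -1--5=4, -1--1=0, -1-1=-2, -1-3=-4, -1-4=-5
a = 1: 1--5=6, 1--1=2, 1-1=0, 1-3=-2, 1-4=-3
a = 3: 3--5=8, 3--1=4, 3-1=2, 3-3=0, 3-4=-1
a = 4: 4--5=9, 4--1=5, 4-1=3, 4-3=1, 4-4=0
Collecting distinct values (and noting 0 appears from a-a):
A - A = {-9, -8, -6, -5, -4, -3, -2, -1, 0, 1, 2, 3, 4, 5, 6, 8, 9}
|A - A| = 17

A - A = {-9, -8, -6, -5, -4, -3, -2, -1, 0, 1, 2, 3, 4, 5, 6, 8, 9}


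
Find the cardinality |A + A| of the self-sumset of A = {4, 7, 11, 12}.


A + A = {a + a' : a, a' ∈ A}; |A| = 4.
General bounds: 2|A| - 1 ≤ |A + A| ≤ |A|(|A|+1)/2, i.e. 7 ≤ |A + A| ≤ 10.
Lower bound 2|A|-1 is attained iff A is an arithmetic progression.
Enumerate sums a + a' for a ≤ a' (symmetric, so this suffices):
a = 4: 4+4=8, 4+7=11, 4+11=15, 4+12=16
a = 7: 7+7=14, 7+11=18, 7+12=19
a = 11: 11+11=22, 11+12=23
a = 12: 12+12=24
Distinct sums: {8, 11, 14, 15, 16, 18, 19, 22, 23, 24}
|A + A| = 10

|A + A| = 10


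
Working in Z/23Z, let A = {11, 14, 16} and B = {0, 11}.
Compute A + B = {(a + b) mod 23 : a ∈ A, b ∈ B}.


Work in Z/23Z: reduce every sum a + b modulo 23.
Enumerate all 6 pairs:
a = 11: 11+0=11, 11+11=22
a = 14: 14+0=14, 14+11=2
a = 16: 16+0=16, 16+11=4
Distinct residues collected: {2, 4, 11, 14, 16, 22}
|A + B| = 6 (out of 23 total residues).

A + B = {2, 4, 11, 14, 16, 22}


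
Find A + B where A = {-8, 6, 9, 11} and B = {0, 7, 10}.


A + B = {a + b : a ∈ A, b ∈ B}.
Enumerate all |A|·|B| = 4·3 = 12 pairs (a, b) and collect distinct sums.
a = -8: -8+0=-8, -8+7=-1, -8+10=2
a = 6: 6+0=6, 6+7=13, 6+10=16
a = 9: 9+0=9, 9+7=16, 9+10=19
a = 11: 11+0=11, 11+7=18, 11+10=21
Collecting distinct sums: A + B = {-8, -1, 2, 6, 9, 11, 13, 16, 18, 19, 21}
|A + B| = 11

A + B = {-8, -1, 2, 6, 9, 11, 13, 16, 18, 19, 21}


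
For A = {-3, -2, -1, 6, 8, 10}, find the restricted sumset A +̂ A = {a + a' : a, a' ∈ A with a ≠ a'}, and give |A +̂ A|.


Restricted sumset: A +̂ A = {a + a' : a ∈ A, a' ∈ A, a ≠ a'}.
Equivalently, take A + A and drop any sum 2a that is achievable ONLY as a + a for a ∈ A (i.e. sums representable only with equal summands).
Enumerate pairs (a, a') with a < a' (symmetric, so each unordered pair gives one sum; this covers all a ≠ a'):
  -3 + -2 = -5
  -3 + -1 = -4
  -3 + 6 = 3
  -3 + 8 = 5
  -3 + 10 = 7
  -2 + -1 = -3
  -2 + 6 = 4
  -2 + 8 = 6
  -2 + 10 = 8
  -1 + 6 = 5
  -1 + 8 = 7
  -1 + 10 = 9
  6 + 8 = 14
  6 + 10 = 16
  8 + 10 = 18
Collected distinct sums: {-5, -4, -3, 3, 4, 5, 6, 7, 8, 9, 14, 16, 18}
|A +̂ A| = 13
(Reference bound: |A +̂ A| ≥ 2|A| - 3 for |A| ≥ 2, with |A| = 6 giving ≥ 9.)

|A +̂ A| = 13


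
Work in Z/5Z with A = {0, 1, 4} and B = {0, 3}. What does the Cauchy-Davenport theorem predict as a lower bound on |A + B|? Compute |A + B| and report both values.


Cauchy-Davenport: |A + B| ≥ min(p, |A| + |B| - 1) for A, B nonempty in Z/pZ.
|A| = 3, |B| = 2, p = 5.
CD lower bound = min(5, 3 + 2 - 1) = min(5, 4) = 4.
Compute A + B mod 5 directly:
a = 0: 0+0=0, 0+3=3
a = 1: 1+0=1, 1+3=4
a = 4: 4+0=4, 4+3=2
A + B = {0, 1, 2, 3, 4}, so |A + B| = 5.
Verify: 5 ≥ 4? Yes ✓.

CD lower bound = 4, actual |A + B| = 5.


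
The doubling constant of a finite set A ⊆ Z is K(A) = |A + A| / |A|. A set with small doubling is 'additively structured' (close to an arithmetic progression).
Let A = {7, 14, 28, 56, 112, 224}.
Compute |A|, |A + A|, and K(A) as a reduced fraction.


|A| = 6.
Compute A + A by enumerating all 36 pairs.
A + A = {14, 21, 28, 35, 42, 56, 63, 70, 84, 112, 119, 126, 140, 168, 224, 231, 238, 252, 280, 336, 448}, so |A + A| = 21.
K = |A + A| / |A| = 21/6 = 7/2 ≈ 3.5000.
Reference: AP of size 6 gives K = 11/6 ≈ 1.8333; a fully generic set of size 6 gives K ≈ 3.5000.

|A| = 6, |A + A| = 21, K = 21/6 = 7/2.


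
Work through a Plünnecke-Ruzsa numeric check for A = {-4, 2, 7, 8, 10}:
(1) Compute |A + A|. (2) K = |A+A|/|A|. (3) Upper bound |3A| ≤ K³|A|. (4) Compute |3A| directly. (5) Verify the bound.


|A| = 5.
Step 1: Compute A + A by enumerating all 25 pairs.
A + A = {-8, -2, 3, 4, 6, 9, 10, 12, 14, 15, 16, 17, 18, 20}, so |A + A| = 14.
Step 2: Doubling constant K = |A + A|/|A| = 14/5 = 14/5 ≈ 2.8000.
Step 3: Plünnecke-Ruzsa gives |3A| ≤ K³·|A| = (2.8000)³ · 5 ≈ 109.7600.
Step 4: Compute 3A = A + A + A directly by enumerating all triples (a,b,c) ∈ A³; |3A| = 27.
Step 5: Check 27 ≤ 109.7600? Yes ✓.

K = 14/5, Plünnecke-Ruzsa bound K³|A| ≈ 109.7600, |3A| = 27, inequality holds.


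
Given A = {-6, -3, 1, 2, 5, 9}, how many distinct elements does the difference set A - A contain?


A - A = {a - a' : a, a' ∈ A}; |A| = 6.
Bounds: 2|A|-1 ≤ |A - A| ≤ |A|² - |A| + 1, i.e. 11 ≤ |A - A| ≤ 31.
Note: 0 ∈ A - A always (from a - a). The set is symmetric: if d ∈ A - A then -d ∈ A - A.
Enumerate nonzero differences d = a - a' with a > a' (then include -d):
Positive differences: {1, 3, 4, 5, 7, 8, 11, 12, 15}
Full difference set: {0} ∪ (positive diffs) ∪ (negative diffs).
|A - A| = 1 + 2·9 = 19 (matches direct enumeration: 19).

|A - A| = 19


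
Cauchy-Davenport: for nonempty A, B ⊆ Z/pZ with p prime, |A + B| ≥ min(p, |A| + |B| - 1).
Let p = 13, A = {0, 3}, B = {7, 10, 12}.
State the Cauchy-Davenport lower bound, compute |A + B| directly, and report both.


Cauchy-Davenport: |A + B| ≥ min(p, |A| + |B| - 1) for A, B nonempty in Z/pZ.
|A| = 2, |B| = 3, p = 13.
CD lower bound = min(13, 2 + 3 - 1) = min(13, 4) = 4.
Compute A + B mod 13 directly:
a = 0: 0+7=7, 0+10=10, 0+12=12
a = 3: 3+7=10, 3+10=0, 3+12=2
A + B = {0, 2, 7, 10, 12}, so |A + B| = 5.
Verify: 5 ≥ 4? Yes ✓.

CD lower bound = 4, actual |A + B| = 5.


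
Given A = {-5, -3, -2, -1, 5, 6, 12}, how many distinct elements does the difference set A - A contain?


A - A = {a - a' : a, a' ∈ A}; |A| = 7.
Bounds: 2|A|-1 ≤ |A - A| ≤ |A|² - |A| + 1, i.e. 13 ≤ |A - A| ≤ 43.
Note: 0 ∈ A - A always (from a - a). The set is symmetric: if d ∈ A - A then -d ∈ A - A.
Enumerate nonzero differences d = a - a' with a > a' (then include -d):
Positive differences: {1, 2, 3, 4, 6, 7, 8, 9, 10, 11, 13, 14, 15, 17}
Full difference set: {0} ∪ (positive diffs) ∪ (negative diffs).
|A - A| = 1 + 2·14 = 29 (matches direct enumeration: 29).

|A - A| = 29


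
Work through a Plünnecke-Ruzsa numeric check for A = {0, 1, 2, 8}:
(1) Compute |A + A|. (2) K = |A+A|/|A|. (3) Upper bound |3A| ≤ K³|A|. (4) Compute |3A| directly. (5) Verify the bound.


|A| = 4.
Step 1: Compute A + A by enumerating all 16 pairs.
A + A = {0, 1, 2, 3, 4, 8, 9, 10, 16}, so |A + A| = 9.
Step 2: Doubling constant K = |A + A|/|A| = 9/4 = 9/4 ≈ 2.2500.
Step 3: Plünnecke-Ruzsa gives |3A| ≤ K³·|A| = (2.2500)³ · 4 ≈ 45.5625.
Step 4: Compute 3A = A + A + A directly by enumerating all triples (a,b,c) ∈ A³; |3A| = 16.
Step 5: Check 16 ≤ 45.5625? Yes ✓.

K = 9/4, Plünnecke-Ruzsa bound K³|A| ≈ 45.5625, |3A| = 16, inequality holds.


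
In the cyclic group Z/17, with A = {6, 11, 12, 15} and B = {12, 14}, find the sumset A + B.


Work in Z/17Z: reduce every sum a + b modulo 17.
Enumerate all 8 pairs:
a = 6: 6+12=1, 6+14=3
a = 11: 11+12=6, 11+14=8
a = 12: 12+12=7, 12+14=9
a = 15: 15+12=10, 15+14=12
Distinct residues collected: {1, 3, 6, 7, 8, 9, 10, 12}
|A + B| = 8 (out of 17 total residues).

A + B = {1, 3, 6, 7, 8, 9, 10, 12}


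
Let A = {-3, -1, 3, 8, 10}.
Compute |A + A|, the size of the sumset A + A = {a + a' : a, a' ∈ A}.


A + A = {a + a' : a, a' ∈ A}; |A| = 5.
General bounds: 2|A| - 1 ≤ |A + A| ≤ |A|(|A|+1)/2, i.e. 9 ≤ |A + A| ≤ 15.
Lower bound 2|A|-1 is attained iff A is an arithmetic progression.
Enumerate sums a + a' for a ≤ a' (symmetric, so this suffices):
a = -3: -3+-3=-6, -3+-1=-4, -3+3=0, -3+8=5, -3+10=7
a = -1: -1+-1=-2, -1+3=2, -1+8=7, -1+10=9
a = 3: 3+3=6, 3+8=11, 3+10=13
a = 8: 8+8=16, 8+10=18
a = 10: 10+10=20
Distinct sums: {-6, -4, -2, 0, 2, 5, 6, 7, 9, 11, 13, 16, 18, 20}
|A + A| = 14

|A + A| = 14


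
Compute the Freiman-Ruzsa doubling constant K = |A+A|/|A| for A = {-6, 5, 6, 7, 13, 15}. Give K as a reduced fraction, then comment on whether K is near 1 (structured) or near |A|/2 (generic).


|A| = 6.
Compute A + A by enumerating all 36 pairs.
A + A = {-12, -1, 0, 1, 7, 9, 10, 11, 12, 13, 14, 18, 19, 20, 21, 22, 26, 28, 30}, so |A + A| = 19.
K = |A + A| / |A| = 19/6 (already in lowest terms) ≈ 3.1667.
Reference: AP of size 6 gives K = 11/6 ≈ 1.8333; a fully generic set of size 6 gives K ≈ 3.5000.

|A| = 6, |A + A| = 19, K = 19/6.


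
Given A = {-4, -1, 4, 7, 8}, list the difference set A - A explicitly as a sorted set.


A - A = {a - a' : a, a' ∈ A}.
Compute a - a' for each ordered pair (a, a'):
a = -4: -4--4=0, -4--1=-3, -4-4=-8, -4-7=-11, -4-8=-12
a = -1: -1--4=3, -1--1=0, -1-4=-5, -1-7=-8, -1-8=-9
a = 4: 4--4=8, 4--1=5, 4-4=0, 4-7=-3, 4-8=-4
a = 7: 7--4=11, 7--1=8, 7-4=3, 7-7=0, 7-8=-1
a = 8: 8--4=12, 8--1=9, 8-4=4, 8-7=1, 8-8=0
Collecting distinct values (and noting 0 appears from a-a):
A - A = {-12, -11, -9, -8, -5, -4, -3, -1, 0, 1, 3, 4, 5, 8, 9, 11, 12}
|A - A| = 17

A - A = {-12, -11, -9, -8, -5, -4, -3, -1, 0, 1, 3, 4, 5, 8, 9, 11, 12}


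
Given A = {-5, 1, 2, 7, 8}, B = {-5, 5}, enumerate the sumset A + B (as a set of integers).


A + B = {a + b : a ∈ A, b ∈ B}.
Enumerate all |A|·|B| = 5·2 = 10 pairs (a, b) and collect distinct sums.
a = -5: -5+-5=-10, -5+5=0
a = 1: 1+-5=-4, 1+5=6
a = 2: 2+-5=-3, 2+5=7
a = 7: 7+-5=2, 7+5=12
a = 8: 8+-5=3, 8+5=13
Collecting distinct sums: A + B = {-10, -4, -3, 0, 2, 3, 6, 7, 12, 13}
|A + B| = 10

A + B = {-10, -4, -3, 0, 2, 3, 6, 7, 12, 13}


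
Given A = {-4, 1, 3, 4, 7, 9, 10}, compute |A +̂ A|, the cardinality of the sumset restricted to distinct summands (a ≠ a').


Restricted sumset: A +̂ A = {a + a' : a ∈ A, a' ∈ A, a ≠ a'}.
Equivalently, take A + A and drop any sum 2a that is achievable ONLY as a + a for a ∈ A (i.e. sums representable only with equal summands).
Enumerate pairs (a, a') with a < a' (symmetric, so each unordered pair gives one sum; this covers all a ≠ a'):
  -4 + 1 = -3
  -4 + 3 = -1
  -4 + 4 = 0
  -4 + 7 = 3
  -4 + 9 = 5
  -4 + 10 = 6
  1 + 3 = 4
  1 + 4 = 5
  1 + 7 = 8
  1 + 9 = 10
  1 + 10 = 11
  3 + 4 = 7
  3 + 7 = 10
  3 + 9 = 12
  3 + 10 = 13
  4 + 7 = 11
  4 + 9 = 13
  4 + 10 = 14
  7 + 9 = 16
  7 + 10 = 17
  9 + 10 = 19
Collected distinct sums: {-3, -1, 0, 3, 4, 5, 6, 7, 8, 10, 11, 12, 13, 14, 16, 17, 19}
|A +̂ A| = 17
(Reference bound: |A +̂ A| ≥ 2|A| - 3 for |A| ≥ 2, with |A| = 7 giving ≥ 11.)

|A +̂ A| = 17


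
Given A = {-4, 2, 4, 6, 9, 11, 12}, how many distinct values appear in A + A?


A + A = {a + a' : a, a' ∈ A}; |A| = 7.
General bounds: 2|A| - 1 ≤ |A + A| ≤ |A|(|A|+1)/2, i.e. 13 ≤ |A + A| ≤ 28.
Lower bound 2|A|-1 is attained iff A is an arithmetic progression.
Enumerate sums a + a' for a ≤ a' (symmetric, so this suffices):
a = -4: -4+-4=-8, -4+2=-2, -4+4=0, -4+6=2, -4+9=5, -4+11=7, -4+12=8
a = 2: 2+2=4, 2+4=6, 2+6=8, 2+9=11, 2+11=13, 2+12=14
a = 4: 4+4=8, 4+6=10, 4+9=13, 4+11=15, 4+12=16
a = 6: 6+6=12, 6+9=15, 6+11=17, 6+12=18
a = 9: 9+9=18, 9+11=20, 9+12=21
a = 11: 11+11=22, 11+12=23
a = 12: 12+12=24
Distinct sums: {-8, -2, 0, 2, 4, 5, 6, 7, 8, 10, 11, 12, 13, 14, 15, 16, 17, 18, 20, 21, 22, 23, 24}
|A + A| = 23

|A + A| = 23


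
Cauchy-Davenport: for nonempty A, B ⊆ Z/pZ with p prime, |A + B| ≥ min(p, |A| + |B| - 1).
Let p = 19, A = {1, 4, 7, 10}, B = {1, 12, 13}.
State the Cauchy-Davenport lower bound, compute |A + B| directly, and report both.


Cauchy-Davenport: |A + B| ≥ min(p, |A| + |B| - 1) for A, B nonempty in Z/pZ.
|A| = 4, |B| = 3, p = 19.
CD lower bound = min(19, 4 + 3 - 1) = min(19, 6) = 6.
Compute A + B mod 19 directly:
a = 1: 1+1=2, 1+12=13, 1+13=14
a = 4: 4+1=5, 4+12=16, 4+13=17
a = 7: 7+1=8, 7+12=0, 7+13=1
a = 10: 10+1=11, 10+12=3, 10+13=4
A + B = {0, 1, 2, 3, 4, 5, 8, 11, 13, 14, 16, 17}, so |A + B| = 12.
Verify: 12 ≥ 6? Yes ✓.

CD lower bound = 6, actual |A + B| = 12.


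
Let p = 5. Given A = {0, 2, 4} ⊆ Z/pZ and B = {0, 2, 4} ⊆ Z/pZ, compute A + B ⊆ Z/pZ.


Work in Z/5Z: reduce every sum a + b modulo 5.
Enumerate all 9 pairs:
a = 0: 0+0=0, 0+2=2, 0+4=4
a = 2: 2+0=2, 2+2=4, 2+4=1
a = 4: 4+0=4, 4+2=1, 4+4=3
Distinct residues collected: {0, 1, 2, 3, 4}
|A + B| = 5 (out of 5 total residues).

A + B = {0, 1, 2, 3, 4}


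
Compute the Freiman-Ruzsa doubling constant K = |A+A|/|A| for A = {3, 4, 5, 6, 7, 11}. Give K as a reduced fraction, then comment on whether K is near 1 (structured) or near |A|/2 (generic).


|A| = 6.
Compute A + A by enumerating all 36 pairs.
A + A = {6, 7, 8, 9, 10, 11, 12, 13, 14, 15, 16, 17, 18, 22}, so |A + A| = 14.
K = |A + A| / |A| = 14/6 = 7/3 ≈ 2.3333.
Reference: AP of size 6 gives K = 11/6 ≈ 1.8333; a fully generic set of size 6 gives K ≈ 3.5000.

|A| = 6, |A + A| = 14, K = 14/6 = 7/3.


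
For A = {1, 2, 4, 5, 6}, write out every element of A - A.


A - A = {a - a' : a, a' ∈ A}.
Compute a - a' for each ordered pair (a, a'):
a = 1: 1-1=0, 1-2=-1, 1-4=-3, 1-5=-4, 1-6=-5
a = 2: 2-1=1, 2-2=0, 2-4=-2, 2-5=-3, 2-6=-4
a = 4: 4-1=3, 4-2=2, 4-4=0, 4-5=-1, 4-6=-2
a = 5: 5-1=4, 5-2=3, 5-4=1, 5-5=0, 5-6=-1
a = 6: 6-1=5, 6-2=4, 6-4=2, 6-5=1, 6-6=0
Collecting distinct values (and noting 0 appears from a-a):
A - A = {-5, -4, -3, -2, -1, 0, 1, 2, 3, 4, 5}
|A - A| = 11

A - A = {-5, -4, -3, -2, -1, 0, 1, 2, 3, 4, 5}


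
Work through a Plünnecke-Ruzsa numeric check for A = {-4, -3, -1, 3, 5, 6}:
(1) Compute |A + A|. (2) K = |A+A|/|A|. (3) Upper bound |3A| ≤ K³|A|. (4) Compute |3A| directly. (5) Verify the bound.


|A| = 6.
Step 1: Compute A + A by enumerating all 36 pairs.
A + A = {-8, -7, -6, -5, -4, -2, -1, 0, 1, 2, 3, 4, 5, 6, 8, 9, 10, 11, 12}, so |A + A| = 19.
Step 2: Doubling constant K = |A + A|/|A| = 19/6 = 19/6 ≈ 3.1667.
Step 3: Plünnecke-Ruzsa gives |3A| ≤ K³·|A| = (3.1667)³ · 6 ≈ 190.5278.
Step 4: Compute 3A = A + A + A directly by enumerating all triples (a,b,c) ∈ A³; |3A| = 31.
Step 5: Check 31 ≤ 190.5278? Yes ✓.

K = 19/6, Plünnecke-Ruzsa bound K³|A| ≈ 190.5278, |3A| = 31, inequality holds.


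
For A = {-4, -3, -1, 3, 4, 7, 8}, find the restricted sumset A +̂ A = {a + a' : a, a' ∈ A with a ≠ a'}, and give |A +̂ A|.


Restricted sumset: A +̂ A = {a + a' : a ∈ A, a' ∈ A, a ≠ a'}.
Equivalently, take A + A and drop any sum 2a that is achievable ONLY as a + a for a ∈ A (i.e. sums representable only with equal summands).
Enumerate pairs (a, a') with a < a' (symmetric, so each unordered pair gives one sum; this covers all a ≠ a'):
  -4 + -3 = -7
  -4 + -1 = -5
  -4 + 3 = -1
  -4 + 4 = 0
  -4 + 7 = 3
  -4 + 8 = 4
  -3 + -1 = -4
  -3 + 3 = 0
  -3 + 4 = 1
  -3 + 7 = 4
  -3 + 8 = 5
  -1 + 3 = 2
  -1 + 4 = 3
  -1 + 7 = 6
  -1 + 8 = 7
  3 + 4 = 7
  3 + 7 = 10
  3 + 8 = 11
  4 + 7 = 11
  4 + 8 = 12
  7 + 8 = 15
Collected distinct sums: {-7, -5, -4, -1, 0, 1, 2, 3, 4, 5, 6, 7, 10, 11, 12, 15}
|A +̂ A| = 16
(Reference bound: |A +̂ A| ≥ 2|A| - 3 for |A| ≥ 2, with |A| = 7 giving ≥ 11.)

|A +̂ A| = 16


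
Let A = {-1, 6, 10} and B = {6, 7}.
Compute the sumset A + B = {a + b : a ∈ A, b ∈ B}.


A + B = {a + b : a ∈ A, b ∈ B}.
Enumerate all |A|·|B| = 3·2 = 6 pairs (a, b) and collect distinct sums.
a = -1: -1+6=5, -1+7=6
a = 6: 6+6=12, 6+7=13
a = 10: 10+6=16, 10+7=17
Collecting distinct sums: A + B = {5, 6, 12, 13, 16, 17}
|A + B| = 6

A + B = {5, 6, 12, 13, 16, 17}


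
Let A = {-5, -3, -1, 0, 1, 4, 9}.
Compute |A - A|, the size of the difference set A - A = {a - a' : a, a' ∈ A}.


A - A = {a - a' : a, a' ∈ A}; |A| = 7.
Bounds: 2|A|-1 ≤ |A - A| ≤ |A|² - |A| + 1, i.e. 13 ≤ |A - A| ≤ 43.
Note: 0 ∈ A - A always (from a - a). The set is symmetric: if d ∈ A - A then -d ∈ A - A.
Enumerate nonzero differences d = a - a' with a > a' (then include -d):
Positive differences: {1, 2, 3, 4, 5, 6, 7, 8, 9, 10, 12, 14}
Full difference set: {0} ∪ (positive diffs) ∪ (negative diffs).
|A - A| = 1 + 2·12 = 25 (matches direct enumeration: 25).

|A - A| = 25


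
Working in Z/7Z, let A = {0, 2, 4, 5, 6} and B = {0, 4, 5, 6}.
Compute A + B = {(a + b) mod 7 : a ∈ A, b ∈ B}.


Work in Z/7Z: reduce every sum a + b modulo 7.
Enumerate all 20 pairs:
a = 0: 0+0=0, 0+4=4, 0+5=5, 0+6=6
a = 2: 2+0=2, 2+4=6, 2+5=0, 2+6=1
a = 4: 4+0=4, 4+4=1, 4+5=2, 4+6=3
a = 5: 5+0=5, 5+4=2, 5+5=3, 5+6=4
a = 6: 6+0=6, 6+4=3, 6+5=4, 6+6=5
Distinct residues collected: {0, 1, 2, 3, 4, 5, 6}
|A + B| = 7 (out of 7 total residues).

A + B = {0, 1, 2, 3, 4, 5, 6}


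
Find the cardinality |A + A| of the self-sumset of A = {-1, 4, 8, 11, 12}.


A + A = {a + a' : a, a' ∈ A}; |A| = 5.
General bounds: 2|A| - 1 ≤ |A + A| ≤ |A|(|A|+1)/2, i.e. 9 ≤ |A + A| ≤ 15.
Lower bound 2|A|-1 is attained iff A is an arithmetic progression.
Enumerate sums a + a' for a ≤ a' (symmetric, so this suffices):
a = -1: -1+-1=-2, -1+4=3, -1+8=7, -1+11=10, -1+12=11
a = 4: 4+4=8, 4+8=12, 4+11=15, 4+12=16
a = 8: 8+8=16, 8+11=19, 8+12=20
a = 11: 11+11=22, 11+12=23
a = 12: 12+12=24
Distinct sums: {-2, 3, 7, 8, 10, 11, 12, 15, 16, 19, 20, 22, 23, 24}
|A + A| = 14

|A + A| = 14


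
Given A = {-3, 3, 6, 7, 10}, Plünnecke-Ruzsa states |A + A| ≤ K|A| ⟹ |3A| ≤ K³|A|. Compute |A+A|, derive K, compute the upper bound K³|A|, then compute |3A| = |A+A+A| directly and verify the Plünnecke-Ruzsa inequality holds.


|A| = 5.
Step 1: Compute A + A by enumerating all 25 pairs.
A + A = {-6, 0, 3, 4, 6, 7, 9, 10, 12, 13, 14, 16, 17, 20}, so |A + A| = 14.
Step 2: Doubling constant K = |A + A|/|A| = 14/5 = 14/5 ≈ 2.8000.
Step 3: Plünnecke-Ruzsa gives |3A| ≤ K³·|A| = (2.8000)³ · 5 ≈ 109.7600.
Step 4: Compute 3A = A + A + A directly by enumerating all triples (a,b,c) ∈ A³; |3A| = 27.
Step 5: Check 27 ≤ 109.7600? Yes ✓.

K = 14/5, Plünnecke-Ruzsa bound K³|A| ≈ 109.7600, |3A| = 27, inequality holds.


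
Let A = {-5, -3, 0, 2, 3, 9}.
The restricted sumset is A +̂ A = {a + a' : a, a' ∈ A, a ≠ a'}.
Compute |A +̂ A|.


Restricted sumset: A +̂ A = {a + a' : a ∈ A, a' ∈ A, a ≠ a'}.
Equivalently, take A + A and drop any sum 2a that is achievable ONLY as a + a for a ∈ A (i.e. sums representable only with equal summands).
Enumerate pairs (a, a') with a < a' (symmetric, so each unordered pair gives one sum; this covers all a ≠ a'):
  -5 + -3 = -8
  -5 + 0 = -5
  -5 + 2 = -3
  -5 + 3 = -2
  -5 + 9 = 4
  -3 + 0 = -3
  -3 + 2 = -1
  -3 + 3 = 0
  -3 + 9 = 6
  0 + 2 = 2
  0 + 3 = 3
  0 + 9 = 9
  2 + 3 = 5
  2 + 9 = 11
  3 + 9 = 12
Collected distinct sums: {-8, -5, -3, -2, -1, 0, 2, 3, 4, 5, 6, 9, 11, 12}
|A +̂ A| = 14
(Reference bound: |A +̂ A| ≥ 2|A| - 3 for |A| ≥ 2, with |A| = 6 giving ≥ 9.)

|A +̂ A| = 14


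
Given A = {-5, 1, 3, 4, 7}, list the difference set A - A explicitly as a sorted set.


A - A = {a - a' : a, a' ∈ A}.
Compute a - a' for each ordered pair (a, a'):
a = -5: -5--5=0, -5-1=-6, -5-3=-8, -5-4=-9, -5-7=-12
a = 1: 1--5=6, 1-1=0, 1-3=-2, 1-4=-3, 1-7=-6
a = 3: 3--5=8, 3-1=2, 3-3=0, 3-4=-1, 3-7=-4
a = 4: 4--5=9, 4-1=3, 4-3=1, 4-4=0, 4-7=-3
a = 7: 7--5=12, 7-1=6, 7-3=4, 7-4=3, 7-7=0
Collecting distinct values (and noting 0 appears from a-a):
A - A = {-12, -9, -8, -6, -4, -3, -2, -1, 0, 1, 2, 3, 4, 6, 8, 9, 12}
|A - A| = 17

A - A = {-12, -9, -8, -6, -4, -3, -2, -1, 0, 1, 2, 3, 4, 6, 8, 9, 12}


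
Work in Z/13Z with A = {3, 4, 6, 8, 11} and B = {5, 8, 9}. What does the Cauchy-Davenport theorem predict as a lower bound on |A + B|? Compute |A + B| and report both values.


Cauchy-Davenport: |A + B| ≥ min(p, |A| + |B| - 1) for A, B nonempty in Z/pZ.
|A| = 5, |B| = 3, p = 13.
CD lower bound = min(13, 5 + 3 - 1) = min(13, 7) = 7.
Compute A + B mod 13 directly:
a = 3: 3+5=8, 3+8=11, 3+9=12
a = 4: 4+5=9, 4+8=12, 4+9=0
a = 6: 6+5=11, 6+8=1, 6+9=2
a = 8: 8+5=0, 8+8=3, 8+9=4
a = 11: 11+5=3, 11+8=6, 11+9=7
A + B = {0, 1, 2, 3, 4, 6, 7, 8, 9, 11, 12}, so |A + B| = 11.
Verify: 11 ≥ 7? Yes ✓.

CD lower bound = 7, actual |A + B| = 11.


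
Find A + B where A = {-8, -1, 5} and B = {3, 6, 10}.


A + B = {a + b : a ∈ A, b ∈ B}.
Enumerate all |A|·|B| = 3·3 = 9 pairs (a, b) and collect distinct sums.
a = -8: -8+3=-5, -8+6=-2, -8+10=2
a = -1: -1+3=2, -1+6=5, -1+10=9
a = 5: 5+3=8, 5+6=11, 5+10=15
Collecting distinct sums: A + B = {-5, -2, 2, 5, 8, 9, 11, 15}
|A + B| = 8

A + B = {-5, -2, 2, 5, 8, 9, 11, 15}


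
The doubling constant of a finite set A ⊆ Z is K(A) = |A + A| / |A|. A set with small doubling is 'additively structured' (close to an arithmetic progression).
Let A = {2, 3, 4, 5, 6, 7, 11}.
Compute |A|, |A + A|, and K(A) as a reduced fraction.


|A| = 7.
Compute A + A by enumerating all 49 pairs.
A + A = {4, 5, 6, 7, 8, 9, 10, 11, 12, 13, 14, 15, 16, 17, 18, 22}, so |A + A| = 16.
K = |A + A| / |A| = 16/7 (already in lowest terms) ≈ 2.2857.
Reference: AP of size 7 gives K = 13/7 ≈ 1.8571; a fully generic set of size 7 gives K ≈ 4.0000.

|A| = 7, |A + A| = 16, K = 16/7.


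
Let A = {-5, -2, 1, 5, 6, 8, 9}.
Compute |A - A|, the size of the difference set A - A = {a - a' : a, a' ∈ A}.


A - A = {a - a' : a, a' ∈ A}; |A| = 7.
Bounds: 2|A|-1 ≤ |A - A| ≤ |A|² - |A| + 1, i.e. 13 ≤ |A - A| ≤ 43.
Note: 0 ∈ A - A always (from a - a). The set is symmetric: if d ∈ A - A then -d ∈ A - A.
Enumerate nonzero differences d = a - a' with a > a' (then include -d):
Positive differences: {1, 2, 3, 4, 5, 6, 7, 8, 10, 11, 13, 14}
Full difference set: {0} ∪ (positive diffs) ∪ (negative diffs).
|A - A| = 1 + 2·12 = 25 (matches direct enumeration: 25).

|A - A| = 25


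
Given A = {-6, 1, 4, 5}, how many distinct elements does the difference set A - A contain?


A - A = {a - a' : a, a' ∈ A}; |A| = 4.
Bounds: 2|A|-1 ≤ |A - A| ≤ |A|² - |A| + 1, i.e. 7 ≤ |A - A| ≤ 13.
Note: 0 ∈ A - A always (from a - a). The set is symmetric: if d ∈ A - A then -d ∈ A - A.
Enumerate nonzero differences d = a - a' with a > a' (then include -d):
Positive differences: {1, 3, 4, 7, 10, 11}
Full difference set: {0} ∪ (positive diffs) ∪ (negative diffs).
|A - A| = 1 + 2·6 = 13 (matches direct enumeration: 13).

|A - A| = 13


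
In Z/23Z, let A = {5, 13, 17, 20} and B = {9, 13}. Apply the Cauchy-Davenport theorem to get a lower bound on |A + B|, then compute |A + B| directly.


Cauchy-Davenport: |A + B| ≥ min(p, |A| + |B| - 1) for A, B nonempty in Z/pZ.
|A| = 4, |B| = 2, p = 23.
CD lower bound = min(23, 4 + 2 - 1) = min(23, 5) = 5.
Compute A + B mod 23 directly:
a = 5: 5+9=14, 5+13=18
a = 13: 13+9=22, 13+13=3
a = 17: 17+9=3, 17+13=7
a = 20: 20+9=6, 20+13=10
A + B = {3, 6, 7, 10, 14, 18, 22}, so |A + B| = 7.
Verify: 7 ≥ 5? Yes ✓.

CD lower bound = 5, actual |A + B| = 7.


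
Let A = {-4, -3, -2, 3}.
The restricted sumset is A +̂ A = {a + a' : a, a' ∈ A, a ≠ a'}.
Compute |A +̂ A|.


Restricted sumset: A +̂ A = {a + a' : a ∈ A, a' ∈ A, a ≠ a'}.
Equivalently, take A + A and drop any sum 2a that is achievable ONLY as a + a for a ∈ A (i.e. sums representable only with equal summands).
Enumerate pairs (a, a') with a < a' (symmetric, so each unordered pair gives one sum; this covers all a ≠ a'):
  -4 + -3 = -7
  -4 + -2 = -6
  -4 + 3 = -1
  -3 + -2 = -5
  -3 + 3 = 0
  -2 + 3 = 1
Collected distinct sums: {-7, -6, -5, -1, 0, 1}
|A +̂ A| = 6
(Reference bound: |A +̂ A| ≥ 2|A| - 3 for |A| ≥ 2, with |A| = 4 giving ≥ 5.)

|A +̂ A| = 6


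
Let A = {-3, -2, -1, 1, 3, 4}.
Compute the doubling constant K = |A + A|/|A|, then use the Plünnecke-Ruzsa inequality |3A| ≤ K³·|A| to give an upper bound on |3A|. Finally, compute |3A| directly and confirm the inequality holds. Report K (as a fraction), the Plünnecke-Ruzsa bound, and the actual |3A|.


|A| = 6.
Step 1: Compute A + A by enumerating all 36 pairs.
A + A = {-6, -5, -4, -3, -2, -1, 0, 1, 2, 3, 4, 5, 6, 7, 8}, so |A + A| = 15.
Step 2: Doubling constant K = |A + A|/|A| = 15/6 = 15/6 ≈ 2.5000.
Step 3: Plünnecke-Ruzsa gives |3A| ≤ K³·|A| = (2.5000)³ · 6 ≈ 93.7500.
Step 4: Compute 3A = A + A + A directly by enumerating all triples (a,b,c) ∈ A³; |3A| = 22.
Step 5: Check 22 ≤ 93.7500? Yes ✓.

K = 15/6, Plünnecke-Ruzsa bound K³|A| ≈ 93.7500, |3A| = 22, inequality holds.


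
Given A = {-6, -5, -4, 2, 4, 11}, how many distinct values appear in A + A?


A + A = {a + a' : a, a' ∈ A}; |A| = 6.
General bounds: 2|A| - 1 ≤ |A + A| ≤ |A|(|A|+1)/2, i.e. 11 ≤ |A + A| ≤ 21.
Lower bound 2|A|-1 is attained iff A is an arithmetic progression.
Enumerate sums a + a' for a ≤ a' (symmetric, so this suffices):
a = -6: -6+-6=-12, -6+-5=-11, -6+-4=-10, -6+2=-4, -6+4=-2, -6+11=5
a = -5: -5+-5=-10, -5+-4=-9, -5+2=-3, -5+4=-1, -5+11=6
a = -4: -4+-4=-8, -4+2=-2, -4+4=0, -4+11=7
a = 2: 2+2=4, 2+4=6, 2+11=13
a = 4: 4+4=8, 4+11=15
a = 11: 11+11=22
Distinct sums: {-12, -11, -10, -9, -8, -4, -3, -2, -1, 0, 4, 5, 6, 7, 8, 13, 15, 22}
|A + A| = 18

|A + A| = 18


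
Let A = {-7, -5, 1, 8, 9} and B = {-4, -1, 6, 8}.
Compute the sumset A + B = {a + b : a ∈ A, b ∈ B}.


A + B = {a + b : a ∈ A, b ∈ B}.
Enumerate all |A|·|B| = 5·4 = 20 pairs (a, b) and collect distinct sums.
a = -7: -7+-4=-11, -7+-1=-8, -7+6=-1, -7+8=1
a = -5: -5+-4=-9, -5+-1=-6, -5+6=1, -5+8=3
a = 1: 1+-4=-3, 1+-1=0, 1+6=7, 1+8=9
a = 8: 8+-4=4, 8+-1=7, 8+6=14, 8+8=16
a = 9: 9+-4=5, 9+-1=8, 9+6=15, 9+8=17
Collecting distinct sums: A + B = {-11, -9, -8, -6, -3, -1, 0, 1, 3, 4, 5, 7, 8, 9, 14, 15, 16, 17}
|A + B| = 18

A + B = {-11, -9, -8, -6, -3, -1, 0, 1, 3, 4, 5, 7, 8, 9, 14, 15, 16, 17}


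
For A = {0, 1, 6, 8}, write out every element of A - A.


A - A = {a - a' : a, a' ∈ A}.
Compute a - a' for each ordered pair (a, a'):
a = 0: 0-0=0, 0-1=-1, 0-6=-6, 0-8=-8
a = 1: 1-0=1, 1-1=0, 1-6=-5, 1-8=-7
a = 6: 6-0=6, 6-1=5, 6-6=0, 6-8=-2
a = 8: 8-0=8, 8-1=7, 8-6=2, 8-8=0
Collecting distinct values (and noting 0 appears from a-a):
A - A = {-8, -7, -6, -5, -2, -1, 0, 1, 2, 5, 6, 7, 8}
|A - A| = 13

A - A = {-8, -7, -6, -5, -2, -1, 0, 1, 2, 5, 6, 7, 8}


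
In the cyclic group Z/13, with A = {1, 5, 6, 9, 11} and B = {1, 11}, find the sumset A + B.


Work in Z/13Z: reduce every sum a + b modulo 13.
Enumerate all 10 pairs:
a = 1: 1+1=2, 1+11=12
a = 5: 5+1=6, 5+11=3
a = 6: 6+1=7, 6+11=4
a = 9: 9+1=10, 9+11=7
a = 11: 11+1=12, 11+11=9
Distinct residues collected: {2, 3, 4, 6, 7, 9, 10, 12}
|A + B| = 8 (out of 13 total residues).

A + B = {2, 3, 4, 6, 7, 9, 10, 12}


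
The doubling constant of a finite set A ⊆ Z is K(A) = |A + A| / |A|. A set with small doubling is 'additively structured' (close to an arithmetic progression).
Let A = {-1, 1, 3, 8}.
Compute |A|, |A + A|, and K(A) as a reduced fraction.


|A| = 4.
Compute A + A by enumerating all 16 pairs.
A + A = {-2, 0, 2, 4, 6, 7, 9, 11, 16}, so |A + A| = 9.
K = |A + A| / |A| = 9/4 (already in lowest terms) ≈ 2.2500.
Reference: AP of size 4 gives K = 7/4 ≈ 1.7500; a fully generic set of size 4 gives K ≈ 2.5000.

|A| = 4, |A + A| = 9, K = 9/4.


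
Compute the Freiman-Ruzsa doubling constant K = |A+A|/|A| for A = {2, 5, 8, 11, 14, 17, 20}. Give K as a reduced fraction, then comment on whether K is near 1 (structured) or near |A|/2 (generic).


|A| = 7.
Compute A + A by enumerating all 49 pairs.
A + A = {4, 7, 10, 13, 16, 19, 22, 25, 28, 31, 34, 37, 40}, so |A + A| = 13.
K = |A + A| / |A| = 13/7 (already in lowest terms) ≈ 1.8571.
Reference: AP of size 7 gives K = 13/7 ≈ 1.8571; a fully generic set of size 7 gives K ≈ 4.0000.

|A| = 7, |A + A| = 13, K = 13/7.


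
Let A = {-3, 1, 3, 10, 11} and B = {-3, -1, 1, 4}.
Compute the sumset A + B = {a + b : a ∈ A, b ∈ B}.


A + B = {a + b : a ∈ A, b ∈ B}.
Enumerate all |A|·|B| = 5·4 = 20 pairs (a, b) and collect distinct sums.
a = -3: -3+-3=-6, -3+-1=-4, -3+1=-2, -3+4=1
a = 1: 1+-3=-2, 1+-1=0, 1+1=2, 1+4=5
a = 3: 3+-3=0, 3+-1=2, 3+1=4, 3+4=7
a = 10: 10+-3=7, 10+-1=9, 10+1=11, 10+4=14
a = 11: 11+-3=8, 11+-1=10, 11+1=12, 11+4=15
Collecting distinct sums: A + B = {-6, -4, -2, 0, 1, 2, 4, 5, 7, 8, 9, 10, 11, 12, 14, 15}
|A + B| = 16

A + B = {-6, -4, -2, 0, 1, 2, 4, 5, 7, 8, 9, 10, 11, 12, 14, 15}


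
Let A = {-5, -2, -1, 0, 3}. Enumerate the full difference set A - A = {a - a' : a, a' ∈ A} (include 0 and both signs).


A - A = {a - a' : a, a' ∈ A}.
Compute a - a' for each ordered pair (a, a'):
a = -5: -5--5=0, -5--2=-3, -5--1=-4, -5-0=-5, -5-3=-8
a = -2: -2--5=3, -2--2=0, -2--1=-1, -2-0=-2, -2-3=-5
a = -1: -1--5=4, -1--2=1, -1--1=0, -1-0=-1, -1-3=-4
a = 0: 0--5=5, 0--2=2, 0--1=1, 0-0=0, 0-3=-3
a = 3: 3--5=8, 3--2=5, 3--1=4, 3-0=3, 3-3=0
Collecting distinct values (and noting 0 appears from a-a):
A - A = {-8, -5, -4, -3, -2, -1, 0, 1, 2, 3, 4, 5, 8}
|A - A| = 13

A - A = {-8, -5, -4, -3, -2, -1, 0, 1, 2, 3, 4, 5, 8}


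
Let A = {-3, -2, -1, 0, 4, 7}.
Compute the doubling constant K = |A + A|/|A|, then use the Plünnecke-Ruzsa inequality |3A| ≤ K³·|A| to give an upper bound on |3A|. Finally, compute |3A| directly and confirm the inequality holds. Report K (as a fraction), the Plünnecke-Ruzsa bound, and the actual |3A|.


|A| = 6.
Step 1: Compute A + A by enumerating all 36 pairs.
A + A = {-6, -5, -4, -3, -2, -1, 0, 1, 2, 3, 4, 5, 6, 7, 8, 11, 14}, so |A + A| = 17.
Step 2: Doubling constant K = |A + A|/|A| = 17/6 = 17/6 ≈ 2.8333.
Step 3: Plünnecke-Ruzsa gives |3A| ≤ K³·|A| = (2.8333)³ · 6 ≈ 136.4722.
Step 4: Compute 3A = A + A + A directly by enumerating all triples (a,b,c) ∈ A³; |3A| = 27.
Step 5: Check 27 ≤ 136.4722? Yes ✓.

K = 17/6, Plünnecke-Ruzsa bound K³|A| ≈ 136.4722, |3A| = 27, inequality holds.


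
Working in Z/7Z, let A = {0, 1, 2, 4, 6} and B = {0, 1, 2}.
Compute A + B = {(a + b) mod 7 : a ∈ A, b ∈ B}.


Work in Z/7Z: reduce every sum a + b modulo 7.
Enumerate all 15 pairs:
a = 0: 0+0=0, 0+1=1, 0+2=2
a = 1: 1+0=1, 1+1=2, 1+2=3
a = 2: 2+0=2, 2+1=3, 2+2=4
a = 4: 4+0=4, 4+1=5, 4+2=6
a = 6: 6+0=6, 6+1=0, 6+2=1
Distinct residues collected: {0, 1, 2, 3, 4, 5, 6}
|A + B| = 7 (out of 7 total residues).

A + B = {0, 1, 2, 3, 4, 5, 6}


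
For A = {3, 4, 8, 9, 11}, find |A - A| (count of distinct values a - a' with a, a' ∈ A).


A - A = {a - a' : a, a' ∈ A}; |A| = 5.
Bounds: 2|A|-1 ≤ |A - A| ≤ |A|² - |A| + 1, i.e. 9 ≤ |A - A| ≤ 21.
Note: 0 ∈ A - A always (from a - a). The set is symmetric: if d ∈ A - A then -d ∈ A - A.
Enumerate nonzero differences d = a - a' with a > a' (then include -d):
Positive differences: {1, 2, 3, 4, 5, 6, 7, 8}
Full difference set: {0} ∪ (positive diffs) ∪ (negative diffs).
|A - A| = 1 + 2·8 = 17 (matches direct enumeration: 17).

|A - A| = 17


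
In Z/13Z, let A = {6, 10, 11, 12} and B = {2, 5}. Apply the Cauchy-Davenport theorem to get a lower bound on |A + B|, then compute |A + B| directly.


Cauchy-Davenport: |A + B| ≥ min(p, |A| + |B| - 1) for A, B nonempty in Z/pZ.
|A| = 4, |B| = 2, p = 13.
CD lower bound = min(13, 4 + 2 - 1) = min(13, 5) = 5.
Compute A + B mod 13 directly:
a = 6: 6+2=8, 6+5=11
a = 10: 10+2=12, 10+5=2
a = 11: 11+2=0, 11+5=3
a = 12: 12+2=1, 12+5=4
A + B = {0, 1, 2, 3, 4, 8, 11, 12}, so |A + B| = 8.
Verify: 8 ≥ 5? Yes ✓.

CD lower bound = 5, actual |A + B| = 8.


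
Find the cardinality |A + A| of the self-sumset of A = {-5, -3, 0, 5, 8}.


A + A = {a + a' : a, a' ∈ A}; |A| = 5.
General bounds: 2|A| - 1 ≤ |A + A| ≤ |A|(|A|+1)/2, i.e. 9 ≤ |A + A| ≤ 15.
Lower bound 2|A|-1 is attained iff A is an arithmetic progression.
Enumerate sums a + a' for a ≤ a' (symmetric, so this suffices):
a = -5: -5+-5=-10, -5+-3=-8, -5+0=-5, -5+5=0, -5+8=3
a = -3: -3+-3=-6, -3+0=-3, -3+5=2, -3+8=5
a = 0: 0+0=0, 0+5=5, 0+8=8
a = 5: 5+5=10, 5+8=13
a = 8: 8+8=16
Distinct sums: {-10, -8, -6, -5, -3, 0, 2, 3, 5, 8, 10, 13, 16}
|A + A| = 13

|A + A| = 13


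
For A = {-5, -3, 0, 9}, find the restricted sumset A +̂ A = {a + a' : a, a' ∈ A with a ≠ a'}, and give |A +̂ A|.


Restricted sumset: A +̂ A = {a + a' : a ∈ A, a' ∈ A, a ≠ a'}.
Equivalently, take A + A and drop any sum 2a that is achievable ONLY as a + a for a ∈ A (i.e. sums representable only with equal summands).
Enumerate pairs (a, a') with a < a' (symmetric, so each unordered pair gives one sum; this covers all a ≠ a'):
  -5 + -3 = -8
  -5 + 0 = -5
  -5 + 9 = 4
  -3 + 0 = -3
  -3 + 9 = 6
  0 + 9 = 9
Collected distinct sums: {-8, -5, -3, 4, 6, 9}
|A +̂ A| = 6
(Reference bound: |A +̂ A| ≥ 2|A| - 3 for |A| ≥ 2, with |A| = 4 giving ≥ 5.)

|A +̂ A| = 6


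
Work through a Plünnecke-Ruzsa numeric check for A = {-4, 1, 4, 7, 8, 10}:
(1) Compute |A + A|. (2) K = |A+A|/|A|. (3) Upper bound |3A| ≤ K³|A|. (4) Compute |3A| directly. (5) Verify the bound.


|A| = 6.
Step 1: Compute A + A by enumerating all 36 pairs.
A + A = {-8, -3, 0, 2, 3, 4, 5, 6, 8, 9, 11, 12, 14, 15, 16, 17, 18, 20}, so |A + A| = 18.
Step 2: Doubling constant K = |A + A|/|A| = 18/6 = 18/6 ≈ 3.0000.
Step 3: Plünnecke-Ruzsa gives |3A| ≤ K³·|A| = (3.0000)³ · 6 ≈ 162.0000.
Step 4: Compute 3A = A + A + A directly by enumerating all triples (a,b,c) ∈ A³; |3A| = 35.
Step 5: Check 35 ≤ 162.0000? Yes ✓.

K = 18/6, Plünnecke-Ruzsa bound K³|A| ≈ 162.0000, |3A| = 35, inequality holds.
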